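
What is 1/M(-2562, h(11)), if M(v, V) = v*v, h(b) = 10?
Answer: 1/6563844 ≈ 1.5235e-7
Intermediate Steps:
M(v, V) = v**2
1/M(-2562, h(11)) = 1/((-2562)**2) = 1/6563844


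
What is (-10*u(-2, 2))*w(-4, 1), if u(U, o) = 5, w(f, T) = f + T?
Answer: 150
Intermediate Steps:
w(f, T) = T + f
(-10*u(-2, 2))*w(-4, 1) = (-10*5)*(1 - 4) = -50*(-3) = 150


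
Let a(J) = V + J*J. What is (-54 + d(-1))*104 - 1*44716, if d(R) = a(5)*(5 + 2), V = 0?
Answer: -32132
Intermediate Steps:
a(J) = J² (a(J) = 0 + J*J = 0 + J² = J²)
d(R) = 175 (d(R) = 5²*(5 + 2) = 25*7 = 175)
(-54 + d(-1))*104 - 1*44716 = (-54 + 175)*104 - 1*44716 = 121*104 - 44716 = 12584 - 44716 = -32132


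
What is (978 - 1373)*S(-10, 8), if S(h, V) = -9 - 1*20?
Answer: 11455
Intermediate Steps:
S(h, V) = -29 (S(h, V) = -9 - 20 = -29)
(978 - 1373)*S(-10, 8) = (978 - 1373)*(-29) = -395*(-29) = 11455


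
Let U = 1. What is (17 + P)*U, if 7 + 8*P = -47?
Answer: 41/4 ≈ 10.250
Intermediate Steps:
P = -27/4 (P = -7/8 + (⅛)*(-47) = -7/8 - 47/8 = -27/4 ≈ -6.7500)
(17 + P)*U = (17 - 27/4)*1 = (41/4)*1 = 41/4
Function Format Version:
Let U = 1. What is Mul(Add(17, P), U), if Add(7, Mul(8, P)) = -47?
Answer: Rational(41, 4) ≈ 10.250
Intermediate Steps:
P = Rational(-27, 4) (P = Add(Rational(-7, 8), Mul(Rational(1, 8), -47)) = Add(Rational(-7, 8), Rational(-47, 8)) = Rational(-27, 4) ≈ -6.7500)
Mul(Add(17, P), U) = Mul(Add(17, Rational(-27, 4)), 1) = Mul(Rational(41, 4), 1) = Rational(41, 4)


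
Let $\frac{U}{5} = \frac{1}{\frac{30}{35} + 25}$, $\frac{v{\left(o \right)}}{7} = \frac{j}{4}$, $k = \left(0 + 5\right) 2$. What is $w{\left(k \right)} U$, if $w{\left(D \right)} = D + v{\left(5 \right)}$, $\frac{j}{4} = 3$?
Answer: $\frac{1085}{181} \approx 5.9945$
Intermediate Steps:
$j = 12$ ($j = 4 \cdot 3 = 12$)
$k = 10$ ($k = 5 \cdot 2 = 10$)
$v{\left(o \right)} = 21$ ($v{\left(o \right)} = 7 \cdot \frac{12}{4} = 7 \cdot 12 \cdot \frac{1}{4} = 7 \cdot 3 = 21$)
$w{\left(D \right)} = 21 + D$ ($w{\left(D \right)} = D + 21 = 21 + D$)
$U = \frac{35}{181}$ ($U = \frac{5}{\frac{30}{35} + 25} = \frac{5}{30 \cdot \frac{1}{35} + 25} = \frac{5}{\frac{6}{7} + 25} = \frac{5}{\frac{181}{7}} = 5 \cdot \frac{7}{181} = \frac{35}{181} \approx 0.19337$)
$w{\left(k \right)} U = \left(21 + 10\right) \frac{35}{181} = 31 \cdot \frac{35}{181} = \frac{1085}{181}$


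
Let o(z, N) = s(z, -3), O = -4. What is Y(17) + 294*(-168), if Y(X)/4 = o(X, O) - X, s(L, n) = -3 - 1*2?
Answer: -49480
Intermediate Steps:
s(L, n) = -5 (s(L, n) = -3 - 2 = -5)
o(z, N) = -5
Y(X) = -20 - 4*X (Y(X) = 4*(-5 - X) = -20 - 4*X)
Y(17) + 294*(-168) = (-20 - 4*17) + 294*(-168) = (-20 - 68) - 49392 = -88 - 49392 = -49480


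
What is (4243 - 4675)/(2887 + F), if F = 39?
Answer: -216/1463 ≈ -0.14764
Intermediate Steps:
(4243 - 4675)/(2887 + F) = (4243 - 4675)/(2887 + 39) = -432/2926 = -432*1/2926 = -216/1463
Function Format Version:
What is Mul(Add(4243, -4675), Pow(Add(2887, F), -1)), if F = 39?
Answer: Rational(-216, 1463) ≈ -0.14764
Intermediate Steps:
Mul(Add(4243, -4675), Pow(Add(2887, F), -1)) = Mul(Add(4243, -4675), Pow(Add(2887, 39), -1)) = Mul(-432, Pow(2926, -1)) = Mul(-432, Rational(1, 2926)) = Rational(-216, 1463)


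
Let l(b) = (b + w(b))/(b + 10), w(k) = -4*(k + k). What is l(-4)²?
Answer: 196/9 ≈ 21.778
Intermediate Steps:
w(k) = -8*k
l(b) = -7*b/(10 + b) (l(b) = (b - 8*b)/(b + 10) = (-7*b)/(10 + b) = -7*b/(10 + b))
l(-4)² = (-7*(-4)/(10 - 4))² = (-7*(-4)/6)² = (-7*(-4)*⅙)² = (14/3)² = 196/9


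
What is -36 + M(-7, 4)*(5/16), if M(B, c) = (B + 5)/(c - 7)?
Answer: -859/24 ≈ -35.792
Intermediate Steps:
M(B, c) = (5 + B)/(-7 + c)
-36 + M(-7, 4)*(5/16) = -36 + ((5 - 7)/(-7 + 4))*(5/16) = -36 + (-2/(-3))*(5*(1/16)) = -36 - ⅓*(-2)*(5/16) = -36 + (⅔)*(5/16) = -36 + 5/24 = -859/24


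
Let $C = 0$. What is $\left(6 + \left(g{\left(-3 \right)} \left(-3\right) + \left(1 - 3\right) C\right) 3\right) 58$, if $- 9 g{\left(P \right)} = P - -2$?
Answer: $290$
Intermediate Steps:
$g{\left(P \right)} = - \frac{2}{9} - \frac{P}{9}$ ($g{\left(P \right)} = - \frac{P - -2}{9} = - \frac{P + 2}{9} = - \frac{2 + P}{9} = - \frac{2}{9} - \frac{P}{9}$)
$\left(6 + \left(g{\left(-3 \right)} \left(-3\right) + \left(1 - 3\right) C\right) 3\right) 58 = \left(6 + \left(\left(- \frac{2}{9} - - \frac{1}{3}\right) \left(-3\right) + \left(1 - 3\right) 0\right) 3\right) 58 = \left(6 + \left(\left(- \frac{2}{9} + \frac{1}{3}\right) \left(-3\right) - 0\right) 3\right) 58 = \left(6 + \left(\frac{1}{9} \left(-3\right) + 0\right) 3\right) 58 = \left(6 + \left(- \frac{1}{3} + 0\right) 3\right) 58 = \left(6 - 1\right) 58 = 5 \cdot 58 = 290$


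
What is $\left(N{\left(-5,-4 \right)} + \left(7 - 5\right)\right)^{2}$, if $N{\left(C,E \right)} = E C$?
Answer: $484$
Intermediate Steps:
$N{\left(C,E \right)} = C E$
$\left(N{\left(-5,-4 \right)} + \left(7 - 5\right)\right)^{2} = \left(\left(-5\right) \left(-4\right) + \left(7 - 5\right)\right)^{2} = \left(20 + 2\right)^{2} = 22^{2} = 484$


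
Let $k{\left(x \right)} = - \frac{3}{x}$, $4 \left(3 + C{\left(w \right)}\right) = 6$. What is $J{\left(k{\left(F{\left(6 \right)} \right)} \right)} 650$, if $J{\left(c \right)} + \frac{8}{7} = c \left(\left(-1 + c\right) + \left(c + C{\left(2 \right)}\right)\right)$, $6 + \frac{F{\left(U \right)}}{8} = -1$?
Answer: $- \frac{647725}{784} \approx -826.18$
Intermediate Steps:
$C{\left(w \right)} = - \frac{3}{2}$ ($C{\left(w \right)} = -3 + \frac{1}{4} \cdot 6 = -3 + \frac{3}{2} = - \frac{3}{2}$)
$F{\left(U \right)} = -56$ ($F{\left(U \right)} = -48 + 8 \left(-1\right) = -48 - 8 = -56$)
$J{\left(c \right)} = - \frac{8}{7} + c \left(- \frac{5}{2} + 2 c\right)$ ($J{\left(c \right)} = - \frac{8}{7} + c \left(\left(-1 + c\right) + \left(c - \frac{3}{2}\right)\right) = - \frac{8}{7} + c \left(\left(-1 + c\right) + \left(- \frac{3}{2} + c\right)\right) = - \frac{8}{7} + c \left(- \frac{5}{2} + 2 c\right)$)
$J{\left(k{\left(F{\left(6 \right)} \right)} \right)} 650 = \left(- \frac{8}{7} + 2 \left(- \frac{3}{-56}\right)^{2} - \frac{5 \left(- \frac{3}{-56}\right)}{2}\right) 650 = \left(- \frac{8}{7} + 2 \left(\left(-3\right) \left(- \frac{1}{56}\right)\right)^{2} - \frac{5 \left(\left(-3\right) \left(- \frac{1}{56}\right)\right)}{2}\right) 650 = \left(- \frac{8}{7} + 2 \left(\frac{3}{56}\right)^{2} - \frac{15}{112}\right) 650 = \left(- \frac{8}{7} + 2 \cdot \frac{9}{3136} - \frac{15}{112}\right) 650 = \left(- \frac{8}{7} + \frac{9}{1568} - \frac{15}{112}\right) 650 = \left(- \frac{1993}{1568}\right) 650 = - \frac{647725}{784}$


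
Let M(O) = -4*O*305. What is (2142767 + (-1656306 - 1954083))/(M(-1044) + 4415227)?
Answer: -1467622/5688907 ≈ -0.25798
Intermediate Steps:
M(O) = -1220*O
(2142767 + (-1656306 - 1954083))/(M(-1044) + 4415227) = (2142767 + (-1656306 - 1954083))/(-1220*(-1044) + 4415227) = (2142767 - 3610389)/(1273680 + 4415227) = -1467622/5688907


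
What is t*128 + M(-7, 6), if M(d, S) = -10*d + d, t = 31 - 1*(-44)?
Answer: 9663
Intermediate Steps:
t = 75 (t = 31 + 44 = 75)
M(d, S) = -9*d
t*128 + M(-7, 6) = 75*128 - 9*(-7) = 9600 + 63 = 9663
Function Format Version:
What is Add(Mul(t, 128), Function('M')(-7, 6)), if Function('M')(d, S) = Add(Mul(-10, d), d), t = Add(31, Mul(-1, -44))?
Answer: 9663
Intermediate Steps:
t = 75 (t = Add(31, 44) = 75)
Function('M')(d, S) = Mul(-9, d)
Add(Mul(t, 128), Function('M')(-7, 6)) = Add(Mul(75, 128), Mul(-9, -7)) = Add(9600, 63) = 9663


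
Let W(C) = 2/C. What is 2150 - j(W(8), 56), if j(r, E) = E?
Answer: 2094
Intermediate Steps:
2150 - j(W(8), 56) = 2150 - 1*56 = 2150 - 56 = 2094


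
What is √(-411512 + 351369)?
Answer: I*√60143 ≈ 245.24*I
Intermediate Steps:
√(-411512 + 351369) = √(-60143) = I*√60143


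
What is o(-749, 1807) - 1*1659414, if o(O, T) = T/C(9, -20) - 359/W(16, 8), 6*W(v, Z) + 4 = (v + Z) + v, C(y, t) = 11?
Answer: -109514431/66 ≈ -1.6593e+6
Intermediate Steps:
W(v, Z) = -⅔ + v/3 + Z/6 (W(v, Z) = -⅔ + ((v + Z) + v)/6 = -⅔ + ((Z + v) + v)/6 = -⅔ + (Z + 2*v)/6 = -⅔ + (v/3 + Z/6) = -⅔ + v/3 + Z/6)
o(O, T) = -359/6 + T/11 (o(O, T) = T/11 - 359/(-⅔ + (⅓)*16 + (⅙)*8) = T*(1/11) - 359/(-⅔ + 16/3 + 4/3) = T/11 - 359/6 = -359/6 + T/11)
o(-749, 1807) - 1*1659414 = (-359/6 + (1/11)*1807) - 1*1659414 = (-359/6 + 1807/11) - 1659414 = 6893/66 - 1659414 = -109514431/66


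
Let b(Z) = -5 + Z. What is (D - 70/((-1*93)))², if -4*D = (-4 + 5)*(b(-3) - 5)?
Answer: 2217121/138384 ≈ 16.022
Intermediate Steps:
D = 13/4 (D = -(-4 + 5)*((-5 - 3) - 5)/4 = -(-8 - 5)/4 = -(-13)/4 = -¼*(-13) = 13/4 ≈ 3.2500)
(D - 70/((-1*93)))² = (13/4 - 70/((-1*93)))² = (13/4 - 70/(-93))² = (13/4 - 70*(-1/93))² = (13/4 + 70/93)² = (1489/372)² = 2217121/138384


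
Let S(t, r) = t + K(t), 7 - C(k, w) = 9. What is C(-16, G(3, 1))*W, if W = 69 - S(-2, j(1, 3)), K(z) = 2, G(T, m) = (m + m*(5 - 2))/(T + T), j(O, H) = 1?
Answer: -138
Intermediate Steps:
G(T, m) = 2*m/T (G(T, m) = (m + m*3)/((2*T)) = (m + 3*m)*(1/(2*T)) = (4*m)*(1/(2*T)) = 2*m/T)
C(k, w) = -2 (C(k, w) = 7 - 1*9 = 7 - 9 = -2)
S(t, r) = 2 + t (S(t, r) = t + 2 = 2 + t)
W = 69 (W = 69 - (2 - 2) = 69 - 1*0 = 69 + 0 = 69)
C(-16, G(3, 1))*W = -2*69 = -138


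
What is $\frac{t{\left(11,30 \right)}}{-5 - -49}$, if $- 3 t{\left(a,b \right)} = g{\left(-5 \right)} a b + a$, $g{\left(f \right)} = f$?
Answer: $\frac{149}{12} \approx 12.417$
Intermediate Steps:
$t{\left(a,b \right)} = - \frac{a}{3} + \frac{5 a b}{3}$ ($t{\left(a,b \right)} = - \frac{- 5 a b + a}{3} = - \frac{a - 5 a b}{3} = - \frac{a}{3} + \frac{5 a b}{3}$)
$\frac{t{\left(11,30 \right)}}{-5 - -49} = \frac{\frac{1}{3} \cdot 11 \left(-1 + 5 \cdot 30\right)}{-5 - -49} = \frac{\frac{1}{3} \cdot 11 \left(-1 + 150\right)}{-5 + 49} = \frac{\frac{1}{3} \cdot 11 \cdot 149}{44} = \frac{1639}{3} \cdot \frac{1}{44} = \frac{149}{12}$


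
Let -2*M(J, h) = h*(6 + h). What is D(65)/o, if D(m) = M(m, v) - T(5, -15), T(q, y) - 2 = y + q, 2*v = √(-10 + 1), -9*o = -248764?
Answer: 657/1990112 - 81*I/497528 ≈ 0.00033013 - 0.0001628*I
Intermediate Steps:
o = 248764/9 (o = -⅑*(-248764) = 248764/9 ≈ 27640.)
v = 3*I/2 (v = √(-10 + 1)/2 = √(-9)/2 = (3*I)/2 = 3*I/2 ≈ 1.5*I)
T(q, y) = 2 + q + y (T(q, y) = 2 + (y + q) = 2 + (q + y) = 2 + q + y)
M(J, h) = -h*(6 + h)/2
D(m) = 8 - 3*I*(6 + 3*I/2)/4 (D(m) = -3*I/2*(6 + 3*I/2)/2 - (2 + 5 - 15) = -3*I*(6 + 3*I/2)/4 - 1*(-8) = -3*I*(6 + 3*I/2)/4 + 8 = 8 - 3*I*(6 + 3*I/2)/4)
D(65)/o = (73/8 - 9*I/2)/(248764/9) = (73/8 - 9*I/2)*(9/248764) = 657/1990112 - 81*I/497528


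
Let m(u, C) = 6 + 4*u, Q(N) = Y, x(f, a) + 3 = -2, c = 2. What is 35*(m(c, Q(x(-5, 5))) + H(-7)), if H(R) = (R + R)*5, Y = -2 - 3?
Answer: -1960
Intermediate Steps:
Y = -5
x(f, a) = -5 (x(f, a) = -3 - 2 = -5)
Q(N) = -5
H(R) = 10*R (H(R) = (2*R)*5 = 10*R)
35*(m(c, Q(x(-5, 5))) + H(-7)) = 35*((6 + 4*2) + 10*(-7)) = 35*((6 + 8) - 70) = 35*(14 - 70) = 35*(-56) = -1960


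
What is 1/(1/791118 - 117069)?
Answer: -791118/92615393141 ≈ -8.5420e-6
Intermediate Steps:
1/(1/791118 - 117069) = 1/(-92615393141/791118) = -791118/92615393141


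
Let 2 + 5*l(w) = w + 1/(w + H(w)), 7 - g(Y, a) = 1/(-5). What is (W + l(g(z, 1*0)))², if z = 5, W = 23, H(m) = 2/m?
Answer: 163962635929/283080625 ≈ 579.21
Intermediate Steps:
g(Y, a) = 36/5 (g(Y, a) = 7 - 1/(-5) = 7 - (-1)/5 = 7 - 1*(-⅕) = 7 + ⅕ = 36/5)
l(w) = -⅖ + w/5 + 1/(5*(w + 2/w)) (l(w) = -⅖ + (w + 1/(w + 2/w))/5 = -⅖ + (w/5 + 1/(5*(w + 2/w))) = -⅖ + w/5 + 1/(5*(w + 2/w)))
(W + l(g(z, 1*0)))² = (23 + (-4 + 36*(3 + (36/5)² - 2*36/5)/5)/(5*(2 + (36/5)²)))² = (23 + (-4 + 36*(3 + 1296/25 - 72/5)/5)/(5*(2 + 1296/25)))² = (23 + (-4 + (36/5)*(1011/25))/(5*(1346/25)))² = (23 + (⅕)*(25/1346)*(-4 + 36396/125))² = (23 + (⅕)*(25/1346)*(35896/125))² = (23 + 17948/16825)² = (404923/16825)² = 163962635929/283080625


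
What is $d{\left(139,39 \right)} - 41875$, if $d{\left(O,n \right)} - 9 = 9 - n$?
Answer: $-41896$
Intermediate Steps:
$d{\left(O,n \right)} = 18 - n$ ($d{\left(O,n \right)} = 9 - \left(-9 + n\right) = 18 - n$)
$d{\left(139,39 \right)} - 41875 = \left(18 - 39\right) - 41875 = -21 - 41875 = -41896$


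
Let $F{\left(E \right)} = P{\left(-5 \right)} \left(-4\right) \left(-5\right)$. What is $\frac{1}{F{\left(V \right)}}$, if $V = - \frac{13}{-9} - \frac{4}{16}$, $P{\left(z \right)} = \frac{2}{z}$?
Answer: $- \frac{1}{8} \approx -0.125$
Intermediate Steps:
$V = \frac{43}{36}$ ($V = \left(-13\right) \left(- \frac{1}{9}\right) - \frac{1}{4} = \frac{13}{9} - \frac{1}{4} = \frac{43}{36} \approx 1.1944$)
$F{\left(E \right)} = -8$ ($F{\left(E \right)} = \frac{2}{-5} \left(-4\right) \left(-5\right) = 2 \left(- \frac{1}{5}\right) \left(-4\right) \left(-5\right) = \left(- \frac{2}{5}\right) \left(-4\right) \left(-5\right) = \frac{8}{5} \left(-5\right) = -8$)
$\frac{1}{F{\left(V \right)}} = \frac{1}{-8} = - \frac{1}{8}$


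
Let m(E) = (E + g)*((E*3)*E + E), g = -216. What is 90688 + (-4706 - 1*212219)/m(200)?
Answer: 6976455141/76928 ≈ 90688.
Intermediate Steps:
m(E) = (-216 + E)*(E + 3*E²) (m(E) = (E - 216)*((E*3)*E + E) = (-216 + E)*((3*E)*E + E) = (-216 + E)*(3*E² + E) = (-216 + E)*(E + 3*E²))
90688 + (-4706 - 1*212219)/m(200) = 90688 + (-4706 - 1*212219)/((200*(-216 - 647*200 + 3*200²))) = 90688 + (-4706 - 212219)/((200*(-216 - 129400 + 3*40000))) = 90688 - 216925*1/(200*(-216 - 129400 + 120000)) = 90688 - 216925/(200*(-9616)) = 90688 - 216925/(-1923200) = 90688 - 216925*(-1/1923200) = 90688 + 8677/76928 = 6976455141/76928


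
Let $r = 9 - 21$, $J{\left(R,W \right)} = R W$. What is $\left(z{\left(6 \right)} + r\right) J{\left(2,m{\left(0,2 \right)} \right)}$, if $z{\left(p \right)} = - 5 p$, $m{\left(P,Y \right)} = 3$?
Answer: $-252$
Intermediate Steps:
$r = -12$ ($r = 9 - 21 = -12$)
$\left(z{\left(6 \right)} + r\right) J{\left(2,m{\left(0,2 \right)} \right)} = \left(\left(-5\right) 6 - 12\right) 2 \cdot 3 = \left(-30 - 12\right) 6 = \left(-42\right) 6 = -252$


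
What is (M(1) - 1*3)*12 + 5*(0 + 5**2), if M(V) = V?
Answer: 101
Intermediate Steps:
(M(1) - 1*3)*12 + 5*(0 + 5**2) = (1 - 1*3)*12 + 5*(0 + 5**2) = (1 - 3)*12 + 5*(0 + 25) = -2*12 + 5*25 = -24 + 125 = 101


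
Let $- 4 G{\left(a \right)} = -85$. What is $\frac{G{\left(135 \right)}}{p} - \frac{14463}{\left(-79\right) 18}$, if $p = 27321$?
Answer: $\frac{87816409}{8633436} \approx 10.172$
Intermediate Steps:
$G{\left(a \right)} = \frac{85}{4}$ ($G{\left(a \right)} = \left(- \frac{1}{4}\right) \left(-85\right) = \frac{85}{4}$)
$\frac{G{\left(135 \right)}}{p} - \frac{14463}{\left(-79\right) 18} = \frac{85}{4 \cdot 27321} - \frac{14463}{\left(-79\right) 18} = \frac{85}{4} \cdot \frac{1}{27321} - \frac{14463}{-1422} = \frac{85}{109284} - - \frac{1607}{158} = \frac{85}{109284} + \frac{1607}{158} = \frac{87816409}{8633436}$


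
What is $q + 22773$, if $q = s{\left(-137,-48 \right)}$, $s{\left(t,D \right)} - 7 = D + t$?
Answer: $22595$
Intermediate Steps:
$s{\left(t,D \right)} = 7 + D + t$ ($s{\left(t,D \right)} = 7 + \left(D + t\right) = 7 + D + t$)
$q = -178$ ($q = 7 - 48 - 137 = -178$)
$q + 22773 = -178 + 22773 = 22595$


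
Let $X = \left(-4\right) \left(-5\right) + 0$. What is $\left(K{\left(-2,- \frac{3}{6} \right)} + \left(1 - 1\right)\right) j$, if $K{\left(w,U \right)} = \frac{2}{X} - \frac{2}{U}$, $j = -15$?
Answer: $- \frac{123}{2} \approx -61.5$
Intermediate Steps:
$X = 20$ ($X = 20 + 0 = 20$)
$K{\left(w,U \right)} = \frac{1}{10} - \frac{2}{U}$ ($K{\left(w,U \right)} = \frac{2}{20} - \frac{2}{U} = 2 \cdot \frac{1}{20} - \frac{2}{U} = \frac{1}{10} - \frac{2}{U}$)
$\left(K{\left(-2,- \frac{3}{6} \right)} + \left(1 - 1\right)\right) j = \left(\frac{-20 - \frac{3}{6}}{10 \left(- \frac{3}{6}\right)} + \left(1 - 1\right)\right) \left(-15\right) = \left(\frac{-20 - \frac{1}{2}}{10 \left(\left(-3\right) \frac{1}{6}\right)} + 0\right) \left(-15\right) = \left(\frac{-20 - \frac{1}{2}}{10 \left(- \frac{1}{2}\right)} + 0\right) \left(-15\right) = \left(\frac{1}{10} \left(-2\right) \left(- \frac{41}{2}\right) + 0\right) \left(-15\right) = \left(\frac{41}{10} + 0\right) \left(-15\right) = \frac{41}{10} \left(-15\right) = - \frac{123}{2}$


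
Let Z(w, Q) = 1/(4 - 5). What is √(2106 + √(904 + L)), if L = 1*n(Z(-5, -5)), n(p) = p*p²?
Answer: √(2106 + √903) ≈ 46.217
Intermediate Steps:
Z(w, Q) = -1 (Z(w, Q) = 1/(-1) = -1)
n(p) = p³
L = -1 (L = 1*(-1)³ = 1*(-1) = -1)
√(2106 + √(904 + L)) = √(2106 + √(904 - 1)) = √(2106 + √903)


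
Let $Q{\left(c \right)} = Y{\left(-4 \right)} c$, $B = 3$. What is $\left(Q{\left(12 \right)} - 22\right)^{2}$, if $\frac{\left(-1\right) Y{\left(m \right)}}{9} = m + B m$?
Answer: $2910436$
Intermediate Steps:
$Y{\left(m \right)} = - 36 m$ ($Y{\left(m \right)} = - 9 \left(m + 3 m\right) = - 9 \cdot 4 m = - 36 m$)
$Q{\left(c \right)} = 144 c$ ($Q{\left(c \right)} = \left(-36\right) \left(-4\right) c = 144 c$)
$\left(Q{\left(12 \right)} - 22\right)^{2} = \left(144 \cdot 12 - 22\right)^{2} = \left(1728 - 22\right)^{2} = 1706^{2} = 2910436$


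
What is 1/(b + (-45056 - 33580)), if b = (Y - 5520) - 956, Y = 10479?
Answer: -1/74633 ≈ -1.3399e-5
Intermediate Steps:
b = 4003 (b = (10479 - 5520) - 956 = 4959 - 956 = 4003)
1/(b + (-45056 - 33580)) = 1/(4003 + (-45056 - 33580)) = 1/(4003 - 78636) = 1/(-74633) = -1/74633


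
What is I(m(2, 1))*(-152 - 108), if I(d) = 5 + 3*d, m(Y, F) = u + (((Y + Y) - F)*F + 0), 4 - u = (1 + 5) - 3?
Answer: -4420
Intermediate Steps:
u = 1 (u = 4 - ((1 + 5) - 3) = 4 - (6 - 3) = 4 - 1*3 = 4 - 3 = 1)
m(Y, F) = 1 + F*(-F + 2*Y) (m(Y, F) = 1 + (((Y + Y) - F)*F + 0) = 1 + ((2*Y - F)*F + 0) = 1 + ((-F + 2*Y)*F + 0) = 1 + (F*(-F + 2*Y) + 0) = 1 + F*(-F + 2*Y))
I(m(2, 1))*(-152 - 108) = (5 + 3*(1 - 1*1**2 + 2*1*2))*(-152 - 108) = (5 + 3*(1 - 1*1 + 4))*(-260) = (5 + 3*(1 - 1 + 4))*(-260) = (5 + 3*4)*(-260) = (5 + 12)*(-260) = 17*(-260) = -4420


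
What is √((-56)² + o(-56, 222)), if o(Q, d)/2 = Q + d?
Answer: 34*√3 ≈ 58.890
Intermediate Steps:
o(Q, d) = 2*Q + 2*d (o(Q, d) = 2*(Q + d) = 2*Q + 2*d)
√((-56)² + o(-56, 222)) = √((-56)² + (2*(-56) + 2*222)) = √(3136 + (-112 + 444)) = √(3136 + 332) = √3468 = 34*√3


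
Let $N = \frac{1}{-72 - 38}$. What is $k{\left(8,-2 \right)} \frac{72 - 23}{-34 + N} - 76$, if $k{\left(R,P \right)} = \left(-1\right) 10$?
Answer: $- \frac{230416}{3741} \approx -61.592$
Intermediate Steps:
$N = - \frac{1}{110}$ ($N = \frac{1}{-110} = - \frac{1}{110} \approx -0.0090909$)
$k{\left(R,P \right)} = -10$
$k{\left(8,-2 \right)} \frac{72 - 23}{-34 + N} - 76 = - 10 \frac{72 - 23}{-34 - \frac{1}{110}} - 76 = - 10 \frac{49}{- \frac{3741}{110}} - 76 = - 10 \cdot 49 \left(- \frac{110}{3741}\right) - 76 = \left(-10\right) \left(- \frac{5390}{3741}\right) - 76 = \frac{53900}{3741} - 76 = - \frac{230416}{3741}$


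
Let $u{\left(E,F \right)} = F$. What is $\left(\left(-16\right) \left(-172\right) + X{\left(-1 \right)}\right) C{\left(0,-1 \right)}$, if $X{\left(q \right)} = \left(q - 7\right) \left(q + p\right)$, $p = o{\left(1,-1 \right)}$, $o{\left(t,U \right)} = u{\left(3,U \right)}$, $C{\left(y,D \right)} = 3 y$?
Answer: $0$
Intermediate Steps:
$o{\left(t,U \right)} = U$
$p = -1$
$X{\left(q \right)} = \left(-1 + q\right) \left(-7 + q\right)$ ($X{\left(q \right)} = \left(q - 7\right) \left(q - 1\right) = \left(-7 + q\right) \left(-1 + q\right) = \left(-1 + q\right) \left(-7 + q\right)$)
$\left(\left(-16\right) \left(-172\right) + X{\left(-1 \right)}\right) C{\left(0,-1 \right)} = \left(\left(-16\right) \left(-172\right) + \left(7 + \left(-1\right)^{2} - -8\right)\right) 3 \cdot 0 = \left(2752 + \left(7 + 1 + 8\right)\right) 0 = \left(2752 + 16\right) 0 = 2768 \cdot 0 = 0$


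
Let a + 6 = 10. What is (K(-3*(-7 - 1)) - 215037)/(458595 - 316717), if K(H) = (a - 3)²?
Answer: -107518/70939 ≈ -1.5156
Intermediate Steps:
a = 4 (a = -6 + 10 = 4)
K(H) = 1 (K(H) = (4 - 3)² = 1² = 1)
(K(-3*(-7 - 1)) - 215037)/(458595 - 316717) = (1 - 215037)/(458595 - 316717) = -215036/141878 = -215036*1/141878 = -107518/70939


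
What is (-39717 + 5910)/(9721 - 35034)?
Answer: 33807/25313 ≈ 1.3356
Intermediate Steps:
(-39717 + 5910)/(9721 - 35034) = -33807/(-25313) = -33807*(-1/25313) = 33807/25313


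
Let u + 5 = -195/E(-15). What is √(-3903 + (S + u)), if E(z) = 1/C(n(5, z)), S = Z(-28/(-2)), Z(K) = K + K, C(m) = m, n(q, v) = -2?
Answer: I*√3490 ≈ 59.076*I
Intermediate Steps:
Z(K) = 2*K
S = 28 (S = 2*(-28/(-2)) = 2*(-28*(-½)) = 2*14 = 28)
E(z) = -½ (E(z) = 1/(-2) = -½)
u = 385 (u = -5 - 195/(-½) = -5 - 195*(-2) = -5 + 390 = 385)
√(-3903 + (S + u)) = √(-3903 + (28 + 385)) = √(-3903 + 413) = √(-3490) = I*√3490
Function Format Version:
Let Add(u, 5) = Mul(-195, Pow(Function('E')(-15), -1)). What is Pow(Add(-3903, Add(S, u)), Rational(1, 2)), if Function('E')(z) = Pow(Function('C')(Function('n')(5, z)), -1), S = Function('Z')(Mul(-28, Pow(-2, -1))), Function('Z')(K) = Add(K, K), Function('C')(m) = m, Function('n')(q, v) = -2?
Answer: Mul(I, Pow(3490, Rational(1, 2))) ≈ Mul(59.076, I)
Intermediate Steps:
Function('Z')(K) = Mul(2, K)
S = 28 (S = Mul(2, Mul(-28, Pow(-2, -1))) = Mul(2, Mul(-28, Rational(-1, 2))) = Mul(2, 14) = 28)
Function('E')(z) = Rational(-1, 2) (Function('E')(z) = Pow(-2, -1) = Rational(-1, 2))
u = 385 (u = Add(-5, Mul(-195, Pow(Rational(-1, 2), -1))) = Add(-5, Mul(-195, -2)) = Add(-5, 390) = 385)
Pow(Add(-3903, Add(S, u)), Rational(1, 2)) = Pow(Add(-3903, Add(28, 385)), Rational(1, 2)) = Pow(Add(-3903, 413), Rational(1, 2)) = Pow(-3490, Rational(1, 2)) = Mul(I, Pow(3490, Rational(1, 2)))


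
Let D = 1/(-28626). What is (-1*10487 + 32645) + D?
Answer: 634294907/28626 ≈ 22158.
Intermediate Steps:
D = -1/28626 ≈ -3.4933e-5
(-1*10487 + 32645) + D = (-1*10487 + 32645) - 1/28626 = (-10487 + 32645) - 1/28626 = 22158 - 1/28626 = 634294907/28626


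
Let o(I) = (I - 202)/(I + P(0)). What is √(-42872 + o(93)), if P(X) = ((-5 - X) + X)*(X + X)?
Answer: I*√370810065/93 ≈ 207.06*I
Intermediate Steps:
P(X) = -10*X
o(I) = (-202 + I)/I (o(I) = (I - 202)/(I - 10*0) = (-202 + I)/(I + 0) = (-202 + I)/I)
√(-42872 + o(93)) = √(-42872 + (-202 + 93)/93) = √(-42872 + (1/93)*(-109)) = √(-42872 - 109/93) = √(-3987205/93) = I*√370810065/93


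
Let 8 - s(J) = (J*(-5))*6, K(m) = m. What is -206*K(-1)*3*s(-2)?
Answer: -32136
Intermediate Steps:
s(J) = 8 + 30*J (s(J) = 8 - J*(-5)*6 = 8 - (-5*J)*6 = 8 - (-30)*J = 8 + 30*J)
-206*K(-1)*3*s(-2) = -(-206)*3*(8 + 30*(-2)) = -(-206)*3*(8 - 60) = -(-206)*3*(-52) = -(-206)*(-156) = -206*156 = -32136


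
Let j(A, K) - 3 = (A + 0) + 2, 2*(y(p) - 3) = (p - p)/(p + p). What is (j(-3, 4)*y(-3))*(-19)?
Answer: -114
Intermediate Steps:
y(p) = 3 (y(p) = 3 + ((p - p)/(p + p))/2 = 3 + (0/((2*p)))/2 = 3 + (0*(1/(2*p)))/2 = 3 + (½)*0 = 3 + 0 = 3)
j(A, K) = 5 + A (j(A, K) = 3 + ((A + 0) + 2) = 3 + (A + 2) = 3 + (2 + A) = 5 + A)
(j(-3, 4)*y(-3))*(-19) = ((5 - 3)*3)*(-19) = (2*3)*(-19) = 6*(-19) = -114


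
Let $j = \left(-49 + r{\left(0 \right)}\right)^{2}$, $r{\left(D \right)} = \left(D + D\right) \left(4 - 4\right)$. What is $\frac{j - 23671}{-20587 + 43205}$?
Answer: $- \frac{10635}{11309} \approx -0.9404$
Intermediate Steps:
$r{\left(D \right)} = 0$ ($r{\left(D \right)} = 2 D 0 = 0$)
$j = 2401$ ($j = \left(-49 + 0\right)^{2} = \left(-49\right)^{2} = 2401$)
$\frac{j - 23671}{-20587 + 43205} = \frac{2401 - 23671}{-20587 + 43205} = - \frac{21270}{22618} = \left(-21270\right) \frac{1}{22618} = - \frac{10635}{11309}$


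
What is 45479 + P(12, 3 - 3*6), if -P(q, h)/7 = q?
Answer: 45395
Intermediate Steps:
P(q, h) = -7*q
45479 + P(12, 3 - 3*6) = 45479 - 7*12 = 45479 - 84 = 45395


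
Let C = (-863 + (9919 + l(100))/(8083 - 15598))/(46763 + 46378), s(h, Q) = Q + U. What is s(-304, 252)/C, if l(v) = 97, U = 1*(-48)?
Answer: -142790741460/6495461 ≈ -21983.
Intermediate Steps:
U = -48
s(h, Q) = -48 + Q (s(h, Q) = Q - 48 = -48 + Q)
C = -6495461/699954615 (C = (-863 + (9919 + 97)/(8083 - 15598))/(46763 + 46378) = (-863 + 10016/(-7515))/93141 = (-863 + 10016*(-1/7515))*(1/93141) = (-863 - 10016/7515)*(1/93141) = -6495461/7515*1/93141 = -6495461/699954615 ≈ -0.0092798)
s(-304, 252)/C = (-48 + 252)/(-6495461/699954615) = 204*(-699954615/6495461) = -142790741460/6495461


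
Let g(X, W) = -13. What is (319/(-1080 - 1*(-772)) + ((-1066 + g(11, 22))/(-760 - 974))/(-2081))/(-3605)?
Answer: 52337689/182118673380 ≈ 0.00028738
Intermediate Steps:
(319/(-1080 - 1*(-772)) + ((-1066 + g(11, 22))/(-760 - 974))/(-2081))/(-3605) = (319/(-1080 - 1*(-772)) + ((-1066 - 13)/(-760 - 974))/(-2081))/(-3605) = (319/(-1080 + 772) - 1079/(-1734)*(-1/2081))*(-1/3605) = (319/(-308) - 1079*(-1/1734)*(-1/2081))*(-1/3605) = (319*(-1/308) + (1079/1734)*(-1/2081))*(-1/3605) = (-29/28 - 1079/3608454)*(-1/3605) = -52337689/50518356*(-1/3605) = 52337689/182118673380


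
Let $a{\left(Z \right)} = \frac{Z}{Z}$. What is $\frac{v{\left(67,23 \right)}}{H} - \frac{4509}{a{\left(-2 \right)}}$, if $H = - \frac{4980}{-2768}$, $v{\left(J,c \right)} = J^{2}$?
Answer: $- \frac{2507317}{1245} \approx -2013.9$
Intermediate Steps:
$a{\left(Z \right)} = 1$
$H = \frac{1245}{692}$ ($H = \left(-4980\right) \left(- \frac{1}{2768}\right) = \frac{1245}{692} \approx 1.7991$)
$\frac{v{\left(67,23 \right)}}{H} - \frac{4509}{a{\left(-2 \right)}} = \frac{67^{2}}{\frac{1245}{692}} - \frac{4509}{1} = 4489 \cdot \frac{692}{1245} - 4509 = \frac{3106388}{1245} - 4509 = - \frac{2507317}{1245}$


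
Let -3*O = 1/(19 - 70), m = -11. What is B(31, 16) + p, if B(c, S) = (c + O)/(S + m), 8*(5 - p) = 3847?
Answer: -2874403/6120 ≈ -469.67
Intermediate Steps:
p = -3807/8 (p = 5 - ⅛*3847 = 5 - 3847/8 = -3807/8 ≈ -475.88)
O = 1/153 (O = -1/(3*(19 - 70)) = -⅓/(-51) = -⅓*(-1/51) = 1/153 ≈ 0.0065359)
B(c, S) = (1/153 + c)/(-11 + S) (B(c, S) = (c + 1/153)/(S - 11) = (1/153 + c)/(-11 + S))
B(31, 16) + p = (1/153 + 31)/(-11 + 16) - 3807/8 = (4744/153)/5 - 3807/8 = (⅕)*(4744/153) - 3807/8 = 4744/765 - 3807/8 = -2874403/6120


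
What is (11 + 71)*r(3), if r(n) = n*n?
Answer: 738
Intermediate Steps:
r(n) = n²
(11 + 71)*r(3) = (11 + 71)*3² = 82*9 = 738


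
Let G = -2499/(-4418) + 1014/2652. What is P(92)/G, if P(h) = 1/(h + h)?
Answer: 37553/6550400 ≈ 0.0057329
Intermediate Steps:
P(h) = 1/(2*h)
G = 35600/37553 (G = -2499*(-1/4418) + 1014*(1/2652) = 2499/4418 + 13/34 = 35600/37553 ≈ 0.94799)
P(92)/G = ((½)/92)/(35600/37553) = ((½)*(1/92))*(37553/35600) = (1/184)*(37553/35600) = 37553/6550400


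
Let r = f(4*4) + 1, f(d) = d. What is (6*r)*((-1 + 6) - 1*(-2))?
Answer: 714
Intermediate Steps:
r = 17 (r = 4*4 + 1 = 16 + 1 = 17)
(6*r)*((-1 + 6) - 1*(-2)) = (6*17)*((-1 + 6) - 1*(-2)) = 102*(5 + 2) = 102*7 = 714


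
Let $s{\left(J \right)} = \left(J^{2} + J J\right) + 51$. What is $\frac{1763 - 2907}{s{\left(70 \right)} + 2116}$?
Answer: $- \frac{1144}{11967} \approx -0.095596$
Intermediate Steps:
$s{\left(J \right)} = 51 + 2 J^{2}$ ($s{\left(J \right)} = \left(J^{2} + J^{2}\right) + 51 = 2 J^{2} + 51 = 51 + 2 J^{2}$)
$\frac{1763 - 2907}{s{\left(70 \right)} + 2116} = \frac{1763 - 2907}{\left(51 + 2 \cdot 70^{2}\right) + 2116} = - \frac{1144}{\left(51 + 2 \cdot 4900\right) + 2116} = - \frac{1144}{\left(51 + 9800\right) + 2116} = - \frac{1144}{9851 + 2116} = - \frac{1144}{11967}$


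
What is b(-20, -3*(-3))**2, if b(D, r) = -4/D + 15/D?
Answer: 121/400 ≈ 0.30250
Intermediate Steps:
b(D, r) = 11/D
b(-20, -3*(-3))**2 = (11/(-20))**2 = (11*(-1/20))**2 = (-11/20)**2 = 121/400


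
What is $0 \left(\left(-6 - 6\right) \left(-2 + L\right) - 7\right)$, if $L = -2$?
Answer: $0$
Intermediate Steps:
$0 \left(\left(-6 - 6\right) \left(-2 + L\right) - 7\right) = 0 \left(\left(-6 - 6\right) \left(-2 - 2\right) - 7\right) = 0 \left(\left(-12\right) \left(-4\right) - 7\right) = 0 \left(48 - 7\right) = 0 \cdot 41 = 0$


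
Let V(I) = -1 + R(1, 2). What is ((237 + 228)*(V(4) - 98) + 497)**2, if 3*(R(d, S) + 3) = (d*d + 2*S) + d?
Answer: 2116276009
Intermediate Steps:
R(d, S) = -3 + d/3 + d**2/3 + 2*S/3 (R(d, S) = -3 + ((d*d + 2*S) + d)/3 = -3 + ((d**2 + 2*S) + d)/3 = -3 + (d + d**2 + 2*S)/3 = -3 + (d/3 + d**2/3 + 2*S/3) = -3 + d/3 + d**2/3 + 2*S/3)
V(I) = -2 (V(I) = -1 + (-3 + (1/3)*1 + (1/3)*1**2 + (2/3)*2) = -1 + (-3 + 1/3 + (1/3)*1 + 4/3) = -1 + (-3 + 1/3 + 1/3 + 4/3) = -1 - 1 = -2)
((237 + 228)*(V(4) - 98) + 497)**2 = ((237 + 228)*(-2 - 98) + 497)**2 = (465*(-100) + 497)**2 = (-46500 + 497)**2 = (-46003)**2 = 2116276009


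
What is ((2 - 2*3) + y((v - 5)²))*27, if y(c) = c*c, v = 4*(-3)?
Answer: 2254959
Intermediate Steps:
v = -12
y(c) = c²
((2 - 2*3) + y((v - 5)²))*27 = ((2 - 2*3) + ((-12 - 5)²)²)*27 = ((2 - 6) + ((-17)²)²)*27 = (-4 + 289²)*27 = (-4 + 83521)*27 = 83517*27 = 2254959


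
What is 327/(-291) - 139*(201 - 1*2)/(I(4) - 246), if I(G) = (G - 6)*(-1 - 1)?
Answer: 2656739/23474 ≈ 113.18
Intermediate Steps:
I(G) = 12 - 2*G (I(G) = (-6 + G)*(-2) = 12 - 2*G)
327/(-291) - 139*(201 - 1*2)/(I(4) - 246) = 327/(-291) - 139*(201 - 1*2)/((12 - 2*4) - 246) = 327*(-1/291) - 139*(201 - 2)/((12 - 8) - 246) = -109/97 - 139*199/(4 - 246) = -109/97 - 139/((-242*1/199)) = -109/97 - 139/(-242/199) = -109/97 - 139*(-199/242) = -109/97 + 27661/242 = 2656739/23474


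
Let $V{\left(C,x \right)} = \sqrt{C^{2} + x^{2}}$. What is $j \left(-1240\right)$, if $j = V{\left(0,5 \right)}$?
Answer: $-6200$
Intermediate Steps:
$j = 5$ ($j = \sqrt{0^{2} + 5^{2}} = \sqrt{0 + 25} = \sqrt{25} = 5$)
$j \left(-1240\right) = 5 \left(-1240\right) = -6200$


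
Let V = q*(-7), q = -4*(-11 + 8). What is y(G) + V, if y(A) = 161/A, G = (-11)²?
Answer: -10003/121 ≈ -82.669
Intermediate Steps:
q = 12 (q = -4*(-3) = 12)
G = 121
V = -84 (V = 12*(-7) = -84)
y(G) + V = 161/121 - 84 = -10003/121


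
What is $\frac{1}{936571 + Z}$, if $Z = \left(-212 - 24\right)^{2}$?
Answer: $\frac{1}{992267} \approx 1.0078 \cdot 10^{-6}$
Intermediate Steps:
$Z = 55696$ ($Z = \left(-236\right)^{2} = 55696$)
$\frac{1}{936571 + Z} = \frac{1}{936571 + 55696} = \frac{1}{992267}$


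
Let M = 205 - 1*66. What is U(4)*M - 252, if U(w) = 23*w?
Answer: 12536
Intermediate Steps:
M = 139 (M = 205 - 66 = 139)
U(4)*M - 252 = (23*4)*139 - 252 = 92*139 - 252 = 12788 - 252 = 12536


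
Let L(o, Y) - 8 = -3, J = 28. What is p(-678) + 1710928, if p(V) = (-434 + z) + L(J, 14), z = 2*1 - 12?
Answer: 1710489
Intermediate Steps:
L(o, Y) = 5 (L(o, Y) = 8 - 3 = 5)
z = -10 (z = 2 - 12 = -10)
p(V) = -439 (p(V) = (-434 - 10) + 5 = -444 + 5 = -439)
p(-678) + 1710928 = -439 + 1710928 = 1710489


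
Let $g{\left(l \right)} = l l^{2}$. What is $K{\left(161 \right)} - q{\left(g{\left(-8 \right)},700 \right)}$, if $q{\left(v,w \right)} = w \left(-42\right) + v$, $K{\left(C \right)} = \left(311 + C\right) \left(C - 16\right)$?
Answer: $98352$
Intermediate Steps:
$K{\left(C \right)} = \left(-16 + C\right) \left(311 + C\right)$ ($K{\left(C \right)} = \left(311 + C\right) \left(-16 + C\right) = \left(-16 + C\right) \left(311 + C\right)$)
$g{\left(l \right)} = l^{3}$
$q{\left(v,w \right)} = v - 42 w$ ($q{\left(v,w \right)} = - 42 w + v = v - 42 w$)
$K{\left(161 \right)} - q{\left(g{\left(-8 \right)},700 \right)} = \left(-4976 + 161^{2} + 295 \cdot 161\right) - \left(\left(-8\right)^{3} - 29400\right) = \left(-4976 + 25921 + 47495\right) - \left(-512 - 29400\right) = 68440 - -29912 = 68440 + 29912 = 98352$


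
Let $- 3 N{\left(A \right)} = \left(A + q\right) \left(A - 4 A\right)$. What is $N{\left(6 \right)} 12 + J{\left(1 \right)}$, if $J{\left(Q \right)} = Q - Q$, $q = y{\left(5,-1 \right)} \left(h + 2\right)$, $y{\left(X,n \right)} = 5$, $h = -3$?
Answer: $72$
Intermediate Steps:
$q = -5$ ($q = 5 \left(-3 + 2\right) = 5 \left(-1\right) = -5$)
$N{\left(A \right)} = A \left(-5 + A\right)$ ($N{\left(A \right)} = - \frac{\left(A - 5\right) \left(A - 4 A\right)}{3} = - \frac{\left(-5 + A\right) \left(- 3 A\right)}{3} = - \frac{\left(-3\right) A \left(-5 + A\right)}{3} = A \left(-5 + A\right)$)
$J{\left(Q \right)} = 0$
$N{\left(6 \right)} 12 + J{\left(1 \right)} = 6 \left(-5 + 6\right) 12 + 0 = 6 \cdot 1 \cdot 12 + 0 = 6 \cdot 12 + 0 = 72 + 0 = 72$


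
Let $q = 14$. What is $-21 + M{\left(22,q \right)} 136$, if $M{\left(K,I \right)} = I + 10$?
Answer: $3243$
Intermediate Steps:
$M{\left(K,I \right)} = 10 + I$
$-21 + M{\left(22,q \right)} 136 = -21 + \left(10 + 14\right) 136 = -21 + 24 \cdot 136 = -21 + 3264 = 3243$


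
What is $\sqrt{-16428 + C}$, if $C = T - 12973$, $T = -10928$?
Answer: $3 i \sqrt{4481} \approx 200.82 i$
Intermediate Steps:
$C = -23901$ ($C = -10928 - 12973 = -23901$)
$\sqrt{-16428 + C} = \sqrt{-16428 - 23901} = \sqrt{-40329} = 3 i \sqrt{4481}$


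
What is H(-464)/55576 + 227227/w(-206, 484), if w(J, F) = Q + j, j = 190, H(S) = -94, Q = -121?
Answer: 6314180633/1917372 ≈ 3293.1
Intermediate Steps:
w(J, F) = 69 (w(J, F) = -121 + 190 = 69)
H(-464)/55576 + 227227/w(-206, 484) = -94/55576 + 227227/69 = -94*1/55576 + 227227*(1/69) = -47/27788 + 227227/69 = 6314180633/1917372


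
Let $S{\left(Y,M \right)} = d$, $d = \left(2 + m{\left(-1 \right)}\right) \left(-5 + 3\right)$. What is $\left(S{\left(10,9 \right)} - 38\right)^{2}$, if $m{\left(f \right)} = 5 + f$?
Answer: $2500$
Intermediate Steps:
$d = -12$ ($d = \left(2 + \left(5 - 1\right)\right) \left(-5 + 3\right) = \left(2 + 4\right) \left(-2\right) = 6 \left(-2\right) = -12$)
$S{\left(Y,M \right)} = -12$
$\left(S{\left(10,9 \right)} - 38\right)^{2} = \left(-12 - 38\right)^{2} = \left(-50\right)^{2} = 2500$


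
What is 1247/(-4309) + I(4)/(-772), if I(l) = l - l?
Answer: -1247/4309 ≈ -0.28939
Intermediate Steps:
I(l) = 0
1247/(-4309) + I(4)/(-772) = 1247/(-4309) + 0/(-772) = 1247*(-1/4309) + 0*(-1/772) = -1247/4309 + 0 = -1247/4309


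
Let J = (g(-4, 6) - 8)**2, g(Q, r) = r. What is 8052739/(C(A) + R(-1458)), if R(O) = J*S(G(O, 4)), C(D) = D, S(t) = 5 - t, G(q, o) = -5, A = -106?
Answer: -8052739/66 ≈ -1.2201e+5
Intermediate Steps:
J = 4 (J = (6 - 8)**2 = (-2)**2 = 4)
R(O) = 40 (R(O) = 4*(5 - 1*(-5)) = 4*(5 + 5) = 4*10 = 40)
8052739/(C(A) + R(-1458)) = 8052739/(-106 + 40) = 8052739/(-66) = 8052739*(-1/66) = -8052739/66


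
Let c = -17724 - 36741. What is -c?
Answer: 54465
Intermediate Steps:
c = -54465
-c = -1*(-54465) = 54465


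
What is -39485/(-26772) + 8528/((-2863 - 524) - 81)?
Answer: -7614803/7737108 ≈ -0.98419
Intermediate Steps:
-39485/(-26772) + 8528/((-2863 - 524) - 81) = -39485*(-1/26772) + 8528/(-3387 - 81) = 39485/26772 + 8528/(-3468) = 39485/26772 + 8528*(-1/3468) = 39485/26772 - 2132/867 = -7614803/7737108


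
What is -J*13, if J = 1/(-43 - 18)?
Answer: 13/61 ≈ 0.21311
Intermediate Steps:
J = -1/61 (J = 1/(-61) = -1/61 ≈ -0.016393)
-J*13 = -1*(-1/61)*13 = (1/61)*13 = 13/61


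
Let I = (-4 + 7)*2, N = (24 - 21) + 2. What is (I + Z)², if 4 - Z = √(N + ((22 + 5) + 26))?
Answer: (10 - √58)² ≈ 5.6845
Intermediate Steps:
N = 5 (N = 3 + 2 = 5)
Z = 4 - √58 (Z = 4 - √(5 + ((22 + 5) + 26)) = 4 - √(5 + (27 + 26)) = 4 - √(5 + 53) = 4 - √58 ≈ -3.6158)
I = 6 (I = 3*2 = 6)
(I + Z)² = (6 + (4 - √58))² = (10 - √58)²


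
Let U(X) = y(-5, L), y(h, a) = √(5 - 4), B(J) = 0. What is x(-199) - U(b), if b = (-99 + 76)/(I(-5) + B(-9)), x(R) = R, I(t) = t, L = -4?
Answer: -200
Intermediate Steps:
y(h, a) = 1 (y(h, a) = √1 = 1)
b = 23/5 (b = (-99 + 76)/(-5 + 0) = -23/(-5) = -23*(-⅕) = 23/5 ≈ 4.6000)
U(X) = 1
x(-199) - U(b) = -199 - 1*1 = -199 - 1 = -200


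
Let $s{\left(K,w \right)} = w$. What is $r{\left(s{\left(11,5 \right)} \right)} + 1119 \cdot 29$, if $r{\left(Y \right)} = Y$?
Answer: $32456$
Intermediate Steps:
$r{\left(s{\left(11,5 \right)} \right)} + 1119 \cdot 29 = 5 + 1119 \cdot 29 = 5 + 32451 = 32456$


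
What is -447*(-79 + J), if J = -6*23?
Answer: 96999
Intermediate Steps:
J = -138
-447*(-79 + J) = -447*(-79 - 138) = -447*(-217) = 96999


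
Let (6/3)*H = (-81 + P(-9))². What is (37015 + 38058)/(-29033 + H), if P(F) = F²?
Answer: -75073/29033 ≈ -2.5858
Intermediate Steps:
H = 0 (H = (-81 + (-9)²)²/2 = (-81 + 81)²/2 = (½)*0² = (½)*0 = 0)
(37015 + 38058)/(-29033 + H) = (37015 + 38058)/(-29033 + 0) = 75073/(-29033) = 75073*(-1/29033) = -75073/29033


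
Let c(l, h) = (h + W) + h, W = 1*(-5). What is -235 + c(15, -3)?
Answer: -246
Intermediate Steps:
W = -5
c(l, h) = -5 + 2*h (c(l, h) = (h - 5) + h = (-5 + h) + h = -5 + 2*h)
-235 + c(15, -3) = -235 + (-5 + 2*(-3)) = -235 + (-5 - 6) = -235 - 11 = -246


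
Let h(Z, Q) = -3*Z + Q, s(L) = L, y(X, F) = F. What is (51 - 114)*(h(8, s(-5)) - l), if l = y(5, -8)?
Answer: 1323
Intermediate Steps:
l = -8
h(Z, Q) = Q - 3*Z
(51 - 114)*(h(8, s(-5)) - l) = (51 - 114)*((-5 - 3*8) - 1*(-8)) = -63*((-5 - 24) + 8) = -63*(-29 + 8) = -63*(-21) = 1323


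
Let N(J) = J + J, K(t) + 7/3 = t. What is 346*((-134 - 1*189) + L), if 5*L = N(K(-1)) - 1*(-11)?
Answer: -1671872/15 ≈ -1.1146e+5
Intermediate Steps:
K(t) = -7/3 + t
N(J) = 2*J
L = 13/15 (L = (2*(-7/3 - 1) - 1*(-11))/5 = (2*(-10/3) + 11)/5 = (-20/3 + 11)/5 = (⅕)*(13/3) = 13/15 ≈ 0.86667)
346*((-134 - 1*189) + L) = 346*((-134 - 1*189) + 13/15) = 346*((-134 - 189) + 13/15) = 346*(-323 + 13/15) = 346*(-4832/15) = -1671872/15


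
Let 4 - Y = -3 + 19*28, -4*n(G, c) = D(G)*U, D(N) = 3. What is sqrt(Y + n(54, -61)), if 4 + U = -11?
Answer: I*sqrt(2055)/2 ≈ 22.666*I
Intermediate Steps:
U = -15 (U = -4 - 11 = -15)
n(G, c) = 45/4 (n(G, c) = -3*(-15)/4 = -1/4*(-45) = 45/4)
Y = -525 (Y = 4 - (-3 + 19*28) = 4 - (-3 + 532) = 4 - 1*529 = 4 - 529 = -525)
sqrt(Y + n(54, -61)) = sqrt(-525 + 45/4) = sqrt(-2055/4) = I*sqrt(2055)/2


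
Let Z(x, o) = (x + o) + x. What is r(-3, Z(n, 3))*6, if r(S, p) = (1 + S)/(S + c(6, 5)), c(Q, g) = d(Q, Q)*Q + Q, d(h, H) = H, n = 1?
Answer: -4/13 ≈ -0.30769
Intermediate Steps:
c(Q, g) = Q + Q² (c(Q, g) = Q*Q + Q = Q² + Q = Q + Q²)
Z(x, o) = o + 2*x (Z(x, o) = (o + x) + x = o + 2*x)
r(S, p) = (1 + S)/(42 + S) (r(S, p) = (1 + S)/(S + 6*(1 + 6)) = (1 + S)/(S + 6*7) = (1 + S)/(S + 42) = (1 + S)/(42 + S))
r(-3, Z(n, 3))*6 = ((1 - 3)/(42 - 3))*6 = (-2/39)*6 = ((1/39)*(-2))*6 = -2/39*6 = -4/13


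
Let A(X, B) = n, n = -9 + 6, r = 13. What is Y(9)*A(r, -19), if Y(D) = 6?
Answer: -18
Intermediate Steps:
n = -3
A(X, B) = -3
Y(9)*A(r, -19) = 6*(-3) = -18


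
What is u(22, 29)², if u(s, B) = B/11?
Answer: 841/121 ≈ 6.9504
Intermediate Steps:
u(s, B) = B/11 (u(s, B) = B*(1/11) = B/11)
u(22, 29)² = ((1/11)*29)² = (29/11)² = 841/121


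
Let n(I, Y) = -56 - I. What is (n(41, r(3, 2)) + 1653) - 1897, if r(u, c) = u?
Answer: -341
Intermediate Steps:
(n(41, r(3, 2)) + 1653) - 1897 = ((-56 - 1*41) + 1653) - 1897 = ((-56 - 41) + 1653) - 1897 = (-97 + 1653) - 1897 = 1556 - 1897 = -341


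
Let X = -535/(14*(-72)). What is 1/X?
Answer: 1008/535 ≈ 1.8841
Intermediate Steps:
X = 535/1008 (X = -535/(-1008) = -535*(-1/1008) = 535/1008 ≈ 0.53075)
1/X = 1/(535/1008) = 1008/535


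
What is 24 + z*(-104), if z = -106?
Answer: 11048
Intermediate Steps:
24 + z*(-104) = 24 - 106*(-104) = 24 + 11024 = 11048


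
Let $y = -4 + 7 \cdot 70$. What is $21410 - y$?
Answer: $20924$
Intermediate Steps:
$y = 486$ ($y = -4 + 490 = 486$)
$21410 - y = 21410 - 486 = 20924$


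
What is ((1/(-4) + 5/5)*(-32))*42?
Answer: -1008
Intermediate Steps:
((1/(-4) + 5/5)*(-32))*42 = ((1*(-¼) + 5*(⅕))*(-32))*42 = ((-¼ + 1)*(-32))*42 = ((¾)*(-32))*42 = -24*42 = -1008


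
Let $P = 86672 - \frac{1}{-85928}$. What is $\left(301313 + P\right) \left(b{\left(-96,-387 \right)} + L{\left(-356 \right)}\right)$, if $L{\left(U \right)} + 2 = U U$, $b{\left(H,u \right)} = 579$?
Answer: $\frac{4244459471887353}{85928} \approx 4.9396 \cdot 10^{10}$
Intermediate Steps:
$L{\left(U \right)} = -2 + U^{2}$ ($L{\left(U \right)} = -2 + U U = -2 + U^{2}$)
$P = \frac{7447551617}{85928}$ ($P = 86672 - - \frac{1}{85928} = 86672 + \frac{1}{85928} = \frac{7447551617}{85928} \approx 86672.0$)
$\left(301313 + P\right) \left(b{\left(-96,-387 \right)} + L{\left(-356 \right)}\right) = \left(301313 + \frac{7447551617}{85928}\right) \left(579 - \left(2 - \left(-356\right)^{2}\right)\right) = \frac{33338775081 \left(579 + \left(-2 + 126736\right)\right)}{85928} = \frac{33338775081 \left(579 + 126734\right)}{85928} = \frac{33338775081}{85928} \cdot 127313 = \frac{4244459471887353}{85928}$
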